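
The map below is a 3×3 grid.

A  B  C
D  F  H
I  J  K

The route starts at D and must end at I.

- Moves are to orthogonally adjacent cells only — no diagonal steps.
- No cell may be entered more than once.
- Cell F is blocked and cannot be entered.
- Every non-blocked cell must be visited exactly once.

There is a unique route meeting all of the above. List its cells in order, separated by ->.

Need to visit all 8 open cells exactly once, starting at D and ending at I.
Route from D: up to A, 2× right (reaching C), 2× down (reaching K), 2× left (reaching I) — 7 moves in all.
Check: all 8 open cells covered.

D -> A -> B -> C -> H -> K -> J -> I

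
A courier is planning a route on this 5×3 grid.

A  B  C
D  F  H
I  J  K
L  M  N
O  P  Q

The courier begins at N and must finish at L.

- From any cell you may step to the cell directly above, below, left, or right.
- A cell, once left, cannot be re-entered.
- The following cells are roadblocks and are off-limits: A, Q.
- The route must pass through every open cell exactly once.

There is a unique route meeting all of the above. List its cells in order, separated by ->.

N -> K -> H -> C -> B -> F -> D -> I -> J -> M -> P -> O -> L

Need to visit all 13 open cells exactly once, starting at N and ending at L.
Cell B has only two open neighbours (F and C), so the path must pass straight through it: one of those is the cell it's entered from and the other is where it exits.
Route from N: 3× up (reaching C), left to B, down to F, left to D, down to I, right to J, 2× down (reaching P), left to O, up to L — 12 moves in all.
Check: all 13 open cells covered.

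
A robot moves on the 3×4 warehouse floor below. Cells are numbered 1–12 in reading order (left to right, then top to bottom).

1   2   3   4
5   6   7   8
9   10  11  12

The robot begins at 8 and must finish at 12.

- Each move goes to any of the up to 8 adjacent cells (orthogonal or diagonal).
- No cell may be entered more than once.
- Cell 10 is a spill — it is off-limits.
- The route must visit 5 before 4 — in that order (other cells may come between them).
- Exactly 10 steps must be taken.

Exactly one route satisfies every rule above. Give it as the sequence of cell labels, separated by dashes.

The waypoints must appear in the order 5, 4, with no cell reused.
Route from 8: down-left to 11, up-left to 6, down-left to 9, 2× up (reaching 1), 3× right (reaching 4), down-left to 7, down-right to 12 — 10 moves in all.
Check: order respected (5 at step 4, 4 at step 8); 10 moves as required.

8 - 11 - 6 - 9 - 5 - 1 - 2 - 3 - 4 - 7 - 12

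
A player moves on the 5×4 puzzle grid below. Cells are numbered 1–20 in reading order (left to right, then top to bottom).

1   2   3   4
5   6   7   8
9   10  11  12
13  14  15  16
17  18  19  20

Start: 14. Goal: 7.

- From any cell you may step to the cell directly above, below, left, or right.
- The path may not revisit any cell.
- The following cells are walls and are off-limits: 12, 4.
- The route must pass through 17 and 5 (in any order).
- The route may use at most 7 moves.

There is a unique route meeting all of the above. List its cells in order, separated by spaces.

Any route must reach 17 and 5 and still end at 7 within 7 moves, so the order of the required stops is forced.
Route from 14: down 1 to 18, left 1 to 17, up 3 to 5, right 2 to 7 — 7 moves in all.
Check: all required cells visited; 7 ≤ 7 moves.

14 18 17 13 9 5 6 7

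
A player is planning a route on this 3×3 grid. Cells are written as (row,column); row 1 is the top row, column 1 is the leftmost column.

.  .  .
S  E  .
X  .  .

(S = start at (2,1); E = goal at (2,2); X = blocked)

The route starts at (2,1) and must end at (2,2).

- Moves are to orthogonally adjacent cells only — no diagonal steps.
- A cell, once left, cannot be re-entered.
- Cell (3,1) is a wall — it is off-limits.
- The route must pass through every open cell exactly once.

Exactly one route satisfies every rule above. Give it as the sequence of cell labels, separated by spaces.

(2,1) (1,1) (1,2) (1,3) (2,3) (3,3) (3,2) (2,2)

Need to visit all 8 open cells exactly once, starting at (2,1) and ending at (2,2).
Route from (2,1): up to (1,1), 2× right (reaching (1,3)), 2× down (reaching (3,3)), left to (3,2), up to (2,2) — 7 moves in all.
Check: all 8 open cells covered.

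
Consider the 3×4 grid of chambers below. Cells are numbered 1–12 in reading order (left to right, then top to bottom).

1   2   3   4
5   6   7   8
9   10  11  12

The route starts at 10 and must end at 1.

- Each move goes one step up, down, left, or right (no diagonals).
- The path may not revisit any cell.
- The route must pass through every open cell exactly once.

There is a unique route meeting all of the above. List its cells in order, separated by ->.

Need to visit all 12 open cells exactly once, starting at 10 and ending at 1.
Cell 9 has only two open neighbours (5 and 10), so the path must pass straight through it: one of those is the cell it's entered from and the other is where it exits.
Route from 10: left 1 to 9, up 1 to 5, right 2 to 7, down 1 to 11, right 1 to 12, up 2 to 4, left 3 to 1 — 11 moves in all.
Check: all 12 open cells covered.

10 -> 9 -> 5 -> 6 -> 7 -> 11 -> 12 -> 8 -> 4 -> 3 -> 2 -> 1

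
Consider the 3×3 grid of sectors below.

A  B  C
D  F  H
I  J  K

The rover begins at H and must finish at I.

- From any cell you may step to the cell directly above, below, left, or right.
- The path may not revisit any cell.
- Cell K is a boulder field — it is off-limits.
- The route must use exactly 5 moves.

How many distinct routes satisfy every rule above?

4

Need simple routes of exactly 5 moves from H to I (Manhattan distance 3, so 1 moves are spent on a detour and 1 undoing it).
Enumerating: H C B F J I | H C B F D I | H C B A D I | H F B A D I.
That gives 4 routes.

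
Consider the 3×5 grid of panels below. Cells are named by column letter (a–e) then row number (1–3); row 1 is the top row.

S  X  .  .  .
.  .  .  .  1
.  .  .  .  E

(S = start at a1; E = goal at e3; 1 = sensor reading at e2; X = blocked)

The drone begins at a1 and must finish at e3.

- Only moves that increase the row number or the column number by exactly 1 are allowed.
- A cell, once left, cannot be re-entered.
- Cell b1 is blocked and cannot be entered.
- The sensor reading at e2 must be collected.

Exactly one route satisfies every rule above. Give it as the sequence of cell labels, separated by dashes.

Moves only go right or down, so the column and row indices never decrease.
Route from a1: down to a2, 4× right (reaching e2), down to e3 — 6 moves in all.
Check: all required cells visited.

a1 - a2 - b2 - c2 - d2 - e2 - e3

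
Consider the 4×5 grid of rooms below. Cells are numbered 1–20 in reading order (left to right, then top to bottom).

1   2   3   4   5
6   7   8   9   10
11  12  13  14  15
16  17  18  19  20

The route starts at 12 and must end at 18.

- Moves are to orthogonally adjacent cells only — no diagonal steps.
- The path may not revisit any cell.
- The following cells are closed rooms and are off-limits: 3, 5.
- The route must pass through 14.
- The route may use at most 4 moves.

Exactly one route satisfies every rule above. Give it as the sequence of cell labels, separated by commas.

12, 13, 14, 19, 18

Any route must reach 14 and still end at 18 within 4 moves, so the order of the required stops is forced.
Route from 12: 2× right (reaching 14), down to 19, left to 18 — 4 moves in all.
Check: all required cells visited; 4 ≤ 4 moves.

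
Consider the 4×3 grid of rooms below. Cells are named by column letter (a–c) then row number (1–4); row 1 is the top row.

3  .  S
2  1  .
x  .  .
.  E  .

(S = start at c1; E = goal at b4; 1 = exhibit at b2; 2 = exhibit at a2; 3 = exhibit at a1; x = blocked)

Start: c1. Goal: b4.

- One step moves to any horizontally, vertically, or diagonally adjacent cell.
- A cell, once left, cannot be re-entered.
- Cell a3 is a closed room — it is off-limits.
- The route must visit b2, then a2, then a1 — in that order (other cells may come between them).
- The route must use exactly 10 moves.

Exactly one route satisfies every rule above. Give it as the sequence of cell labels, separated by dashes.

c1 - b2 - a2 - a1 - b1 - c2 - c3 - c4 - b3 - a4 - b4

The waypoints must appear in the order b2, a2, a1, with no cell reused.
Route from c1: down-left 1 to b2, left 1 to a2, up 1 to a1, right 1 to b1, down-right 1 to c2, down 2 to c4, up-left 1 to b3, down-left 1 to a4, right 1 to b4 — 10 moves in all.
Check: order respected (1 at step 1, 2 at step 2, 3 at step 3); 10 moves as required.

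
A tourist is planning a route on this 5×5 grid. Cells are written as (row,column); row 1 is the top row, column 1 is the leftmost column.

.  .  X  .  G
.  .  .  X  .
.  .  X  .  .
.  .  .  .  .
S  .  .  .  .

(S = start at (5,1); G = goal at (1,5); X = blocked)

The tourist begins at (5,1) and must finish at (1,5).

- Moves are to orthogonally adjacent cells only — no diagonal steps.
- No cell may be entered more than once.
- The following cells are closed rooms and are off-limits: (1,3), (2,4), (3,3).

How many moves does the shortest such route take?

8

The Manhattan distance from (5,1) to (1,5) is |5−1| + |1−5| = 8, so at least 8 moves are needed.
A route of 8 moves achieves this: (5,1) → (4,1) → (4,2) → (4,3) → (4,4) → (3,4) → (3,5) → (2,5) → (1,5).
Since 8 matches the lower bound, it is optimal.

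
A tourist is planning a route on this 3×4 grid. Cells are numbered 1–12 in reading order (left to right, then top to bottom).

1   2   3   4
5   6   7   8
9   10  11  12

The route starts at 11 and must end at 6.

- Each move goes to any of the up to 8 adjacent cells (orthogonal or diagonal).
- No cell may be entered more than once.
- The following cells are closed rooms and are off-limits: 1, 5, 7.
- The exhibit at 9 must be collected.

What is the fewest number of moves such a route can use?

3

Any route passes through 9 somewhere between 11 and 6. Summing Chebyshev distances along the two legs (11 → 9 → 6) gives a lower bound of 2 + 1 = 3 moves.
A route of 3 moves achieves this: 11 → 10 → 9 → 6.
Since 3 matches the lower bound, it is optimal.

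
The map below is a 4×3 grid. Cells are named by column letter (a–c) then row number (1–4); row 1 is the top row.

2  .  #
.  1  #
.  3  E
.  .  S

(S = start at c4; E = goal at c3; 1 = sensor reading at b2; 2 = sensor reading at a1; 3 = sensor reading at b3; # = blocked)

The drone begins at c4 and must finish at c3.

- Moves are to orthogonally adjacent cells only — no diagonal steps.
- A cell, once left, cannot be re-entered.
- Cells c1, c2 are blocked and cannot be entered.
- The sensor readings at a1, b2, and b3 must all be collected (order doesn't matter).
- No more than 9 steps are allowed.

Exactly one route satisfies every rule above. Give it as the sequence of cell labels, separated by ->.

c4 -> b4 -> a4 -> a3 -> a2 -> a1 -> b1 -> b2 -> b3 -> c3

The budget equals the shortest possible length, so every move has to be on a shortest route through the required cells.
Route from c4: 2× left (reaching a4), 3× up (reaching a1), right to b1, 2× down (reaching b3), right to c3 — 9 moves in all.
Check: all required cells visited; 9 ≤ 9 moves.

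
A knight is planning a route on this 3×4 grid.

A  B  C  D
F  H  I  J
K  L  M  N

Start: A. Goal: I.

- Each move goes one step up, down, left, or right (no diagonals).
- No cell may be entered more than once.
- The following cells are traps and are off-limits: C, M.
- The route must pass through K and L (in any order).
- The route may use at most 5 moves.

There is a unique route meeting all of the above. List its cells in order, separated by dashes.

A - F - K - L - H - I

The budget equals the shortest possible length, so every move has to be on a shortest route through the required cells.
Route from A: down 2 to K, right 1 to L, up 1 to H, right 1 to I — 5 moves in all.
Check: all required cells visited; 5 ≤ 5 moves.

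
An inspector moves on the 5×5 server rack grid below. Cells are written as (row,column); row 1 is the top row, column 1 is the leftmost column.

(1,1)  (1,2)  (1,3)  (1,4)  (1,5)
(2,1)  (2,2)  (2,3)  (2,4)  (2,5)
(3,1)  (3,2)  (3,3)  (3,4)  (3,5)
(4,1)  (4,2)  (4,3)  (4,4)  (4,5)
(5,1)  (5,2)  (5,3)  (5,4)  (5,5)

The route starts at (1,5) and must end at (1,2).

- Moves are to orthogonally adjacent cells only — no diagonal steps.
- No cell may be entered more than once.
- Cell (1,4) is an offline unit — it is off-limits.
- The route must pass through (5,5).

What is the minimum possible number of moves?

11

Any route passes through (5,5) somewhere between (1,5) and (1,2). Summing Manhattan distances along the two legs ((1,5) → (5,5) → (1,2)) gives a lower bound of 4 + 7 = 11 moves.
A route of 11 moves achieves this: (1,5) → (2,5) → (3,5) → (4,5) → (5,5) → (5,4) → (4,4) → (3,4) → (2,4) → (2,3) → (1,3) → (1,2).
Since 11 matches the lower bound, it is optimal.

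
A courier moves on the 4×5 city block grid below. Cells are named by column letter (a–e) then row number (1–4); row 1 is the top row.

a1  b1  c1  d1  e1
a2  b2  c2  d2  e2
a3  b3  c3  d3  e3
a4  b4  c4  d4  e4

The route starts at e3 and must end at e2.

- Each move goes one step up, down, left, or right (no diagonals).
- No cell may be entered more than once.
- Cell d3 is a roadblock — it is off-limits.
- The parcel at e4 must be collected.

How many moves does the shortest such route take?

Any route passes through e4 somewhere between e3 and e2. Summing Manhattan distances along the two legs (e3 → e4 → e2) gives a lower bound of 1 + 2 = 3 moves.
The shortest route satisfying every rule uses 7 moves: e3 → e4 → d4 → c4 → c3 → c2 → d2 → e2.
The no-revisit rule (legs can't share cells) pushes the minimum above the 3-move bound; an exhaustive check rules out every length from 3 to 6 (on a 4-connected grid the length of any start-to-goal walk has the same parity as the Manhattan bound, so only lengths 3, 5, 7, … need checking), leaving 7 as the minimum.

7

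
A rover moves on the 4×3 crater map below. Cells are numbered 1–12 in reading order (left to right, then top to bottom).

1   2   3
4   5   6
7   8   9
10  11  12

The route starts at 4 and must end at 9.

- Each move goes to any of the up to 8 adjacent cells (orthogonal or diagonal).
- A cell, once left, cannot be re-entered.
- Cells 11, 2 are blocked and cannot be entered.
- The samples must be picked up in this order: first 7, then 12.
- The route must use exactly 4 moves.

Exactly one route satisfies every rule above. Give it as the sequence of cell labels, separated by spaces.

4 7 8 12 9

The waypoints must appear in the order 7, 12, with no cell reused.
Route from 4: down 1 to 7, right 1 to 8, down-right 1 to 12, up 1 to 9 — 4 moves in all.
Check: order respected (7 at step 1, 12 at step 3); 4 moves as required.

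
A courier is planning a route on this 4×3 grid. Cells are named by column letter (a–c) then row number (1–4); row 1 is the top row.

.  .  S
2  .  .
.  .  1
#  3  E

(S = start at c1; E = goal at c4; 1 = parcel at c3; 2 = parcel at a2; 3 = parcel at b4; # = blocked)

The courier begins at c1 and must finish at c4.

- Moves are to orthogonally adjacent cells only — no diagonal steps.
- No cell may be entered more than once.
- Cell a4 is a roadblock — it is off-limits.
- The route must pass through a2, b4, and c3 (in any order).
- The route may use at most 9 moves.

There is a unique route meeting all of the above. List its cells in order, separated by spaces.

c1 b1 a1 a2 b2 c2 c3 b3 b4 c4

The 9-move cap with required stops at a2, b4, c3 leaves no slack for detours.
Route from c1: left 2 to a1, down 1 to a2, right 2 to c2, down 1 to c3, left 1 to b3, down 1 to b4, right 1 to c4 — 9 moves in all.
Check: all required cells visited; 9 ≤ 9 moves.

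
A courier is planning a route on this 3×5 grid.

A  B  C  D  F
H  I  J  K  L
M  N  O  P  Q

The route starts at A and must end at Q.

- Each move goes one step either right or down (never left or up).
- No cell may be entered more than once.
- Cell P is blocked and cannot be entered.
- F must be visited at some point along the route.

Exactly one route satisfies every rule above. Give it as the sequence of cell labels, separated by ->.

Moves only go right or down, so the column and row indices never decrease.
Route from A: 4× right (reaching F), 2× down (reaching Q) — 6 moves in all.
Check: all required cells visited.

A -> B -> C -> D -> F -> L -> Q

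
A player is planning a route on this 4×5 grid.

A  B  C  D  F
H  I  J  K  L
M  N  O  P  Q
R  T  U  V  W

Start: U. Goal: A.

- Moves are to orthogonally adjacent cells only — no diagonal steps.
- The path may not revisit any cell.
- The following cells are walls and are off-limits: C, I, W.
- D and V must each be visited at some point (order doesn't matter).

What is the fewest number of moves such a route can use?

Any route passes through D and V in some order between U and A. Summing Manhattan distances along each leg and taking the cheapest ordering (U → V → D → A) gives a lower bound of 1 + 3 + 3 = 7 moves.
That bound ignores the blocked cells. Measuring each leg by the fewest moves that actually steer around them (U→V: 1; V→D: 3; D→A: 7) raises the lower bound to 11.
The shortest route satisfying every rule uses 13 moves: U → V → P → Q → L → F → D → K → J → O → N → M → H → A.
The bound of 11 isn't tight here; checking systematically, no route of length 11 through 12 satisfies every constraint, so 13 is the minimum.

13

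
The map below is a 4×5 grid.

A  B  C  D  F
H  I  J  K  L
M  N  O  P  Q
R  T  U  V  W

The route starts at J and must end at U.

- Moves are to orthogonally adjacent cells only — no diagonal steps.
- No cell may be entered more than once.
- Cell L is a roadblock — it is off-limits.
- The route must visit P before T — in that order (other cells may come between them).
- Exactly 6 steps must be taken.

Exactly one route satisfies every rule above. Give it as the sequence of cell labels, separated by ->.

J -> K -> P -> O -> N -> T -> U

The waypoints must appear in the order P, T, with no cell reused.
Route from J: right to K, down to P, 2× left (reaching N), down to T, right to U — 6 moves in all.
Check: order respected (P at step 2, T at step 5); 6 moves as required.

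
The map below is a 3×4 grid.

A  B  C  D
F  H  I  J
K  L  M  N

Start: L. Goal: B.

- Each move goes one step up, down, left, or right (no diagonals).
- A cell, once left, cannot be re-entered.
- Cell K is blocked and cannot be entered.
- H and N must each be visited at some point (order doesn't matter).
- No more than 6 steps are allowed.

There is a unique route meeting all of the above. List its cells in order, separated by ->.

The 6-move cap with required stops at H, N leaves no slack for detours.
Route from L: right 2 to N, up 1 to J, left 2 to H, up 1 to B — 6 moves in all.
Check: all required cells visited; 6 ≤ 6 moves.

L -> M -> N -> J -> I -> H -> B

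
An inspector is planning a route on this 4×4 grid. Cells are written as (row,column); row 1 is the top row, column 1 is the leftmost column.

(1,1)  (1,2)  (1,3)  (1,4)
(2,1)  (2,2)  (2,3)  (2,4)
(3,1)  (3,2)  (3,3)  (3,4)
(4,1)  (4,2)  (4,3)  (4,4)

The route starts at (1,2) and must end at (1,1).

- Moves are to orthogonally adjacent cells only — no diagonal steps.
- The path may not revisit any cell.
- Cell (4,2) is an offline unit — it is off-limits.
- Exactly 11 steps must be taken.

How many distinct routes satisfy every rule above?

8

Need simple routes of exactly 11 moves from (1,2) to (1,1) (Manhattan distance 1, so 5 moves are spent on a detour and 5 undoing it).
Enumerating: (1,2) (2,2) (2,3) (1,3) (1,4) (2,4) (3,4) (3,3) (3,2) (3,1) (2,1) (1,1) | (1,2) (2,2) (2,3) (2,4) (3,4) (4,4) (4,3) (3,3) (3,2) (3,1) (2,1) (1,1) | (1,2) (1,3) (2,3) (2,4) (3,4) (4,4) (4,3) (3,3) (3,2) (2,2) (2,1) (1,1) | (1,2) (1,3) (2,3) (2,4) (3,4) (4,4) (4,3) (3,3) (3,2) (3,1) (2,1) (1,1) | (1,2) (1,3) (1,4) (2,4) (3,4) (4,4) (4,3) (3,3) (2,3) (2,2) (2,1) (1,1) | (1,2) (1,3) (1,4) (2,4) (3,4) (4,4) (4,3) (3,3) (3,2) (2,2) (2,1) (1,1) | (1,2) (1,3) (1,4) (2,4) (3,4) (4,4) (4,3) (3,3) (3,2) (3,1) (2,1) (1,1) | (1,2) (1,3) (1,4) (2,4) (3,4) (3,3) (2,3) (2,2) (3,2) (3,1) (2,1) (1,1).
That gives 8 routes.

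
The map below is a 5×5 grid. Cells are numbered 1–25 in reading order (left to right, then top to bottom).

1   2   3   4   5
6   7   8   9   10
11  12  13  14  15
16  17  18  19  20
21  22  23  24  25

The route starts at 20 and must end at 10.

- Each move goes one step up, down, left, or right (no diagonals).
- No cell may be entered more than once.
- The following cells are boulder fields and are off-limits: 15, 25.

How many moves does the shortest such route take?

The Manhattan distance from 20 to 10 is |4−2| + |5−5| = 2, so at least 2 moves are needed.
That bound ignores the blocked cells. Measuring each leg by the fewest moves that actually steer around them (20→10: 4) raises the lower bound to 4.
A route of 4 moves exists: 20 → 19 → 14 → 9 → 10.
Since 4 matches that lower bound, it is optimal.

4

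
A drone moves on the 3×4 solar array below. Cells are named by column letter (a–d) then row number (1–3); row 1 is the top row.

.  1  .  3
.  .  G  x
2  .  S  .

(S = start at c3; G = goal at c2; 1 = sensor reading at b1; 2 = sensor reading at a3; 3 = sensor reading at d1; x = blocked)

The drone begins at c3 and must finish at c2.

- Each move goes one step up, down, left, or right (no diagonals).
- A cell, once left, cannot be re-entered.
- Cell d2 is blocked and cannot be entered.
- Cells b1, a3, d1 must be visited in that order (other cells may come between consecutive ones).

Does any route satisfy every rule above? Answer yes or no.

d1 must be visited but has only one open neighbour (c1), and it is neither the start nor the goal — the route would have to enter and leave through c1, re-entering it.

no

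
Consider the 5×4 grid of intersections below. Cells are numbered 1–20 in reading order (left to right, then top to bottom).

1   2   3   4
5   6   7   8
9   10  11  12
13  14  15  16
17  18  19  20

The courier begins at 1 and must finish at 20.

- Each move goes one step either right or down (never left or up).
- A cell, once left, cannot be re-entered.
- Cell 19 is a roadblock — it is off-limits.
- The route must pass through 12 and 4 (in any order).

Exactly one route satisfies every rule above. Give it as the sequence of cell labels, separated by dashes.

1 - 2 - 3 - 4 - 8 - 12 - 16 - 20

Moves only go right or down, so the column and row indices never decrease.
Route from 1: right 3 to 4, down 4 to 20 — 7 moves in all.
Check: all required cells visited.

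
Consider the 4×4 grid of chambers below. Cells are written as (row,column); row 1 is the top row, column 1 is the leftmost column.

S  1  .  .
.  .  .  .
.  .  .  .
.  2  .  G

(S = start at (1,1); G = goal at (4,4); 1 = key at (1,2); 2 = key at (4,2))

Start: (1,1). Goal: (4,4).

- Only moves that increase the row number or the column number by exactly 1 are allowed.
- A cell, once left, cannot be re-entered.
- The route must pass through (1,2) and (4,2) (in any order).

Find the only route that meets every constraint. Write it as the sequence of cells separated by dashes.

Moves only go right or down, so the column and row indices never decrease.
Route from (1,1): right 1 to (1,2), down 3 to (4,2), right 2 to (4,4) — 6 moves in all.
Check: all required cells visited.

(1,1) - (1,2) - (2,2) - (3,2) - (4,2) - (4,3) - (4,4)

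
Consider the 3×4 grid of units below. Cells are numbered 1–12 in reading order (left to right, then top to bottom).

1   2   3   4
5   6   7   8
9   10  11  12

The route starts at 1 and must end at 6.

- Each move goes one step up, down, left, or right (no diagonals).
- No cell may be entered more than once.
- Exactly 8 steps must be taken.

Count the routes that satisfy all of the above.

7

Need simple routes of exactly 8 moves from 1 to 6 (Manhattan distance 2, so 3 moves are spent on a detour and 3 undoing it).
Enumerating: 1 5 9 10 11 7 3 2 6 | 1 5 9 10 11 12 8 7 6 | 1 2 3 7 11 10 9 5 6 | 1 2 3 7 8 12 11 10 6 | 1 2 3 4 8 12 11 7 6 | 1 2 3 4 8 12 11 10 6 | 1 2 3 4 8 7 11 10 6.
That gives 7 routes.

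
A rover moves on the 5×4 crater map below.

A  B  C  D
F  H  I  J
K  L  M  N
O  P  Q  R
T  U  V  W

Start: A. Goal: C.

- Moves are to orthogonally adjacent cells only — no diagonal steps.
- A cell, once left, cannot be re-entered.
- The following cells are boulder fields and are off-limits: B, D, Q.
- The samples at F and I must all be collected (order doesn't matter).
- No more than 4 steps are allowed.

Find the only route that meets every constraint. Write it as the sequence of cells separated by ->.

A -> F -> H -> I -> C

Any route must reach F and I and still end at C within 4 moves, so the order of the required stops is forced.
Route from A: down 1 to F, right 2 to I, up 1 to C — 4 moves in all.
Check: all required cells visited; 4 ≤ 4 moves.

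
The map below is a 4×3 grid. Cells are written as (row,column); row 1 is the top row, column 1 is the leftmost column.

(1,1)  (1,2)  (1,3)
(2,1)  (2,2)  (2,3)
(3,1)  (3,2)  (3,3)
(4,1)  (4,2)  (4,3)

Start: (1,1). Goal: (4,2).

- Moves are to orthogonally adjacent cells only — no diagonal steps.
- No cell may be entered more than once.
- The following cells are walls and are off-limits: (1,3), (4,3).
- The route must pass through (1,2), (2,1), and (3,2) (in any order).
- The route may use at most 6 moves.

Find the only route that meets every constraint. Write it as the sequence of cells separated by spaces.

The 6-move cap with required stops at (1,2), (2,1), (3,2) leaves no slack for detours.
Route from (1,1): right to (1,2), down to (2,2), left to (2,1), down to (3,1), right to (3,2), down to (4,2) — 6 moves in all.
Check: all required cells visited; 6 ≤ 6 moves.

(1,1) (1,2) (2,2) (2,1) (3,1) (3,2) (4,2)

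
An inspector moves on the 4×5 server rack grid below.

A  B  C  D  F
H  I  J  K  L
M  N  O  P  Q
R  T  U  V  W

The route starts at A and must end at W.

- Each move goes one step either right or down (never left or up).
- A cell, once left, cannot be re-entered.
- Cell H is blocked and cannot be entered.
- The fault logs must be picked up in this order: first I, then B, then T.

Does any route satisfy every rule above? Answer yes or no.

no

B lies above I, so going from I to B would need an upward move — but moves only go right/down, so I cannot be visited before B.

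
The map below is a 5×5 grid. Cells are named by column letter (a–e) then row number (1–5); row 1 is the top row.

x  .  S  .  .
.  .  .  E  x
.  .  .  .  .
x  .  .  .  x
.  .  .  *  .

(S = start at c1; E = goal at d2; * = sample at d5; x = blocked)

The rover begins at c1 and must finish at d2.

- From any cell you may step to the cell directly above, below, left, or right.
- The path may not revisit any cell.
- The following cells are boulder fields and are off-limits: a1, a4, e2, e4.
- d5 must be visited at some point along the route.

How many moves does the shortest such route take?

Any route passes through d5 somewhere between c1 and d2. Summing Manhattan distances along the two legs (c1 → d5 → d2) gives a lower bound of 5 + 3 = 8 moves.
A route of 8 moves achieves this: c1 → c2 → c3 → c4 → c5 → d5 → d4 → d3 → d2.
Since 8 matches the lower bound, it is optimal.

8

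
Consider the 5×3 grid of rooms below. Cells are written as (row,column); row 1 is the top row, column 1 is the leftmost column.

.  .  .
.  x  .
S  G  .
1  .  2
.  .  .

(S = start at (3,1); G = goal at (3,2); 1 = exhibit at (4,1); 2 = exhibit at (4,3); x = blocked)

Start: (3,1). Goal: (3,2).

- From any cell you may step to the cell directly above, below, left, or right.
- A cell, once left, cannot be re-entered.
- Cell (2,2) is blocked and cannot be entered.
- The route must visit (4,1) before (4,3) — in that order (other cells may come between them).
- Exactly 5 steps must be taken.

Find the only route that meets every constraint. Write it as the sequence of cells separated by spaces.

The waypoints must appear in the order (4,1), (4,3), with no cell reused.
Route from (3,1): down to (4,1), 2× right (reaching (4,3)), up to (3,3), left to (3,2) — 5 moves in all.
Check: order respected (1 at step 1, 2 at step 3); 5 moves as required.

(3,1) (4,1) (4,2) (4,3) (3,3) (3,2)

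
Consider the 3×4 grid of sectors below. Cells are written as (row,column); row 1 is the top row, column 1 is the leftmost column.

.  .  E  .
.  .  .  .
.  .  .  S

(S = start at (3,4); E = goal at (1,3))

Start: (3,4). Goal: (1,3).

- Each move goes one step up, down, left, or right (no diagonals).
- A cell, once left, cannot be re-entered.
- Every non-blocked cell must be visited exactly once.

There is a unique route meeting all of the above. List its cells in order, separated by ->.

Need to visit all 12 open cells exactly once, starting at (3,4) and ending at (1,3).
Route from (3,4): 3× left (reaching (3,1)), 2× up (reaching (1,1)), right to (1,2), down to (2,2), 2× right (reaching (2,4)), up to (1,4), left to (1,3) — 11 moves in all.
Check: all 12 open cells covered.

(3,4) -> (3,3) -> (3,2) -> (3,1) -> (2,1) -> (1,1) -> (1,2) -> (2,2) -> (2,3) -> (2,4) -> (1,4) -> (1,3)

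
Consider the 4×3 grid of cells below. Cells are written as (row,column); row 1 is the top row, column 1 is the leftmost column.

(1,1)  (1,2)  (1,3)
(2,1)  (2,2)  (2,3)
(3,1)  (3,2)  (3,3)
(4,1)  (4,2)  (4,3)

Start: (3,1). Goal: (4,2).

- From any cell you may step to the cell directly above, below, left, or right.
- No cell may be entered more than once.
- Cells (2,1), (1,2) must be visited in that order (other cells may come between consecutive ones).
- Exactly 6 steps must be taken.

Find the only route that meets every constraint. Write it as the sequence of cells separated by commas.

(3,1), (2,1), (1,1), (1,2), (2,2), (3,2), (4,2)

The waypoints must appear in the order (2,1), (1,2), with no cell reused.
Route from (3,1): 2× up (reaching (1,1)), right to (1,2), 3× down (reaching (4,2)) — 6 moves in all.
Check: order respected ((2,1) at step 1, (1,2) at step 3); 6 moves as required.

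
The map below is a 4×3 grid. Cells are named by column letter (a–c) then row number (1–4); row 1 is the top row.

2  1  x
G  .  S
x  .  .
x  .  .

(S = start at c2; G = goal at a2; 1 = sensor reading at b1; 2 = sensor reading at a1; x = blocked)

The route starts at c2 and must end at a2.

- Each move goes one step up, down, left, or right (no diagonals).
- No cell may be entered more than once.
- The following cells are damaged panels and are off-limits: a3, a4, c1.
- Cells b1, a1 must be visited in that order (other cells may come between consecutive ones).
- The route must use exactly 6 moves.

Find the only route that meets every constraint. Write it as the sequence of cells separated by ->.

c2 -> c3 -> b3 -> b2 -> b1 -> a1 -> a2

The waypoints must appear in the order b1, a1, with no cell reused.
Route from c2: down to c3, left to b3, 2× up (reaching b1), left to a1, down to a2 — 6 moves in all.
Check: order respected (1 at step 4, 2 at step 5); 6 moves as required.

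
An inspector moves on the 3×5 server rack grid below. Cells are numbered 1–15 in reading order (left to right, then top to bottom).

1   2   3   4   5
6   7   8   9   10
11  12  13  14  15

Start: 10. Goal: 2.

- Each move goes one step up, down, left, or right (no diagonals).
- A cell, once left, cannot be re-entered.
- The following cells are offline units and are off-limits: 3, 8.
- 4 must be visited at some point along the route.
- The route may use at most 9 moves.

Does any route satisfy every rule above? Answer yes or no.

yes

One route that works: 10 → 5 → 4 → 9 → 14 → 13 → 12 → 7 → 2.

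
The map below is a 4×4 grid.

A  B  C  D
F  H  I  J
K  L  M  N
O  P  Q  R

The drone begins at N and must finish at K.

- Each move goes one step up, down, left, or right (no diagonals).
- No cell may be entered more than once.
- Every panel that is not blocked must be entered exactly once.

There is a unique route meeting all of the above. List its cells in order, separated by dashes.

N - R - Q - M - I - J - D - C - B - A - F - H - L - P - O - K

Need to visit all 16 open cells exactly once, starting at N and ending at K.
Cell D has only two open neighbours (J and C), so the path must pass straight through it: one of those is the cell it's entered from and the other is where it exits.
Route from N: down 1 to R, left 1 to Q, up 2 to I, right 1 to J, up 1 to D, left 3 to A, down 1 to F, right 1 to H, down 2 to P, left 1 to O, up 1 to K — 15 moves in all.
Check: all 16 open cells covered.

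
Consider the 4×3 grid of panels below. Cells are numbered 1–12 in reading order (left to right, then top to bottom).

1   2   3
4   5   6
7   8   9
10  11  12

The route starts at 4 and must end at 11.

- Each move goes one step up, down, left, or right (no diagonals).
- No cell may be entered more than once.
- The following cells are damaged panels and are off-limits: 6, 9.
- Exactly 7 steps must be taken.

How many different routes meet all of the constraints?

1

Need simple routes of exactly 7 moves from 4 to 11 (Manhattan distance 3, so 2 moves are spent on a detour and 2 undoing it).
Enumerating: 4 1 2 5 8 7 10 11.
That gives 1 route.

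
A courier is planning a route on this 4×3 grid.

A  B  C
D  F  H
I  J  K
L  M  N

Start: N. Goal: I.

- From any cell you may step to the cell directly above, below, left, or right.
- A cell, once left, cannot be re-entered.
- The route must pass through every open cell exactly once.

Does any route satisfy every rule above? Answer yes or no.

One route that works: N → K → H → C → B → A → D → F → J → M → L → I.

yes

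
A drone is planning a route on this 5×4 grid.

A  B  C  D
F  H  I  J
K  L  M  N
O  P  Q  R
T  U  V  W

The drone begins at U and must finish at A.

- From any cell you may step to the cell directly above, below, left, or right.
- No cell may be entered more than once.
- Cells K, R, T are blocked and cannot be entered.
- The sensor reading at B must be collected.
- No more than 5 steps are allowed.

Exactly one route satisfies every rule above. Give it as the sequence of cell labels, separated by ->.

Any route must reach B and still end at A within 5 moves, so the order of the required stops is forced.
Route from U: up 4 to B, left 1 to A — 5 moves in all.
Check: all required cells visited; 5 ≤ 5 moves.

U -> P -> L -> H -> B -> A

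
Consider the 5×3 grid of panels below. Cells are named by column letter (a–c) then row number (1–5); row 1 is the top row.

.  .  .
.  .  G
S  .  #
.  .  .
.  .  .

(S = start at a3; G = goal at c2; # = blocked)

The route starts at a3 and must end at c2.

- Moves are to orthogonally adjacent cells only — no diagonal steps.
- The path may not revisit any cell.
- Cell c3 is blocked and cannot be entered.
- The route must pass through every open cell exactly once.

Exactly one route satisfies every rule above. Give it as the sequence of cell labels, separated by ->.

a3 -> a4 -> a5 -> b5 -> c5 -> c4 -> b4 -> b3 -> b2 -> a2 -> a1 -> b1 -> c1 -> c2

Need to visit all 14 open cells exactly once, starting at a3 and ending at c2.
Route from a3: 2× down (reaching a5), 2× right (reaching c5), up to c4, left to b4, 2× up (reaching b2), left to a2, up to a1, 2× right (reaching c1), down to c2 — 13 moves in all.
Check: all 14 open cells covered.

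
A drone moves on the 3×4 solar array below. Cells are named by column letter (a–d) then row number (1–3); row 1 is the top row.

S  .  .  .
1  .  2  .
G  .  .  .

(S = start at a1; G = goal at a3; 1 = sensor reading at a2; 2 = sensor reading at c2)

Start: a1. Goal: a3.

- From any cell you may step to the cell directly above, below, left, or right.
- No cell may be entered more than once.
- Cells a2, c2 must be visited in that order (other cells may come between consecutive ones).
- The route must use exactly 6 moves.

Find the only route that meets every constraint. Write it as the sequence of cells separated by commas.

The waypoints must appear in the order a2, c2, with no cell reused.
Route from a1: down to a2, 2× right (reaching c2), down to c3, 2× left (reaching a3) — 6 moves in all.
Check: order respected (1 at step 1, 2 at step 3); 6 moves as required.

a1, a2, b2, c2, c3, b3, a3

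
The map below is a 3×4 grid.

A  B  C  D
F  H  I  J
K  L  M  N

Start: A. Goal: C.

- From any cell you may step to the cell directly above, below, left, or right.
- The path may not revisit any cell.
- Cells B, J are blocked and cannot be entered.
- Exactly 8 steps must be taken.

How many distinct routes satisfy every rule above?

Need simple routes of exactly 8 moves from A to C (Manhattan distance 2, so 3 moves are spent on a detour and 3 undoing it).
No route satisfies every constraint, so the count is 0.

0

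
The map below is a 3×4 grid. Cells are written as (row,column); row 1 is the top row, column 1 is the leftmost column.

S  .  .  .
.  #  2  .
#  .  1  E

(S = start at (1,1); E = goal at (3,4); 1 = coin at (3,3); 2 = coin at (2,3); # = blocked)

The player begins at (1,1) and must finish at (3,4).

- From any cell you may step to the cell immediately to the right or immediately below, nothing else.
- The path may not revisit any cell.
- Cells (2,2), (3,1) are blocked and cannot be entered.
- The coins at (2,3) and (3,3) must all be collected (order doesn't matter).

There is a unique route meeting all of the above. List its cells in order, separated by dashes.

Moves only go right or down, so the column and row indices never decrease.
Route from (1,1): 2× right (reaching (1,3)), 2× down (reaching (3,3)), right to (3,4) — 5 moves in all.
Check: all required cells visited.

(1,1) - (1,2) - (1,3) - (2,3) - (3,3) - (3,4)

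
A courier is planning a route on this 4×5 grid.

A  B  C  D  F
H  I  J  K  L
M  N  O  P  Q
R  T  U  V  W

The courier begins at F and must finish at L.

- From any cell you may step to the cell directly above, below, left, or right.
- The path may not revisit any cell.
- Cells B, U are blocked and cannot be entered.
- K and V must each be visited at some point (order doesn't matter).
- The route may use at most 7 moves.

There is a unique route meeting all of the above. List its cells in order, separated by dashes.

The 7-move cap with required stops at K, V leaves no slack for detours.
Route from F: left 1 to D, down 3 to V, right 1 to W, up 2 to L — 7 moves in all.
Check: all required cells visited; 7 ≤ 7 moves.

F - D - K - P - V - W - Q - L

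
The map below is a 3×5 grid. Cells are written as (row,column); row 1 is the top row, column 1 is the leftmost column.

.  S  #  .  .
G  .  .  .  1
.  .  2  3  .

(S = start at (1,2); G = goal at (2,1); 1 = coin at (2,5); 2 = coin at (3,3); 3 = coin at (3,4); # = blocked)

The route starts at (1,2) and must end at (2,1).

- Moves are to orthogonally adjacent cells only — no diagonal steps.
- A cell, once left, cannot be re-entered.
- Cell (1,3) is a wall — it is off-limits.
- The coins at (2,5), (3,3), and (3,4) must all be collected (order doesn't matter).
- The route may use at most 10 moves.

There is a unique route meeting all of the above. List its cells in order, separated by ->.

(1,2) -> (2,2) -> (2,3) -> (2,4) -> (2,5) -> (3,5) -> (3,4) -> (3,3) -> (3,2) -> (3,1) -> (2,1)

Any route must reach (2,5), (3,3), and (3,4) and still end at (2,1) within 10 moves, so the order of the required stops is forced.
Route from (1,2): down to (2,2), 3× right (reaching (2,5)), down to (3,5), 4× left (reaching (3,1)), up to (2,1) — 10 moves in all.
Check: all required cells visited; 10 ≤ 10 moves.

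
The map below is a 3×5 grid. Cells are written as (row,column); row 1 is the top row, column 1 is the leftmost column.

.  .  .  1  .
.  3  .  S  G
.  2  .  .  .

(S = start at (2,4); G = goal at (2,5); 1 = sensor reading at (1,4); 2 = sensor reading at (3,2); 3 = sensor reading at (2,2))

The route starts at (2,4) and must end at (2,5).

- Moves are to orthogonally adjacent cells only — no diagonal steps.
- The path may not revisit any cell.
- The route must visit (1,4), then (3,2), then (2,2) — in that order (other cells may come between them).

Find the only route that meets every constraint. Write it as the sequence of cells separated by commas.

(2,4), (1,4), (1,3), (1,2), (1,1), (2,1), (3,1), (3,2), (2,2), (2,3), (3,3), (3,4), (3,5), (2,5)

The waypoints must appear in the order (1,4), (3,2), (2,2), with no cell reused.
Route from (2,4): up 1 to (1,4), left 3 to (1,1), down 2 to (3,1), right 1 to (3,2), up 1 to (2,2), right 1 to (2,3), down 1 to (3,3), right 2 to (3,5), up 1 to (2,5) — 13 moves in all.
Check: order respected (1 at step 1, 2 at step 7, 3 at step 8).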